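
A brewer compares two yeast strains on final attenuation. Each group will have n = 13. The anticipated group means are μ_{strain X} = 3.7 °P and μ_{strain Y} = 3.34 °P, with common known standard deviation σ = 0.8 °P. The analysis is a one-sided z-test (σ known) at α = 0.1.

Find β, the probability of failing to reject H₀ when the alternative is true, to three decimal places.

β ≈ 0.553

Standardized effect: d = |μ_{strain X} − μ_{strain Y}| / σ = |3.7 − 3.34| / 0.8 = 0.4500
Noncentrality parameter: δ = d·√(n/2) = 0.4500 × √(13/2) = 1.1473
One-sided α = 0.1 → critical value z_{0.1} = 1.282.
Power = Φ(δ − 1.282) = Φ(-0.134) = 0.4466.
Type II error: β = 1 − power = 1 − 0.4466 = 0.5534.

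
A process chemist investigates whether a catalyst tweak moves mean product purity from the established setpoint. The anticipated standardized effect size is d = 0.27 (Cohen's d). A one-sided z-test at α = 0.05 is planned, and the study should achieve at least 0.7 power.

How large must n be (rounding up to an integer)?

n = 65

For power 0.7 need Φ(δ − z_{0.05}) = 0.7, so δ = z_{0.05} + z_{0.30} = 1.645 + 0.524 = 2.169.
δ = d·√n ⇒ n = (δ/d)² = (2.169 / 0.27)² = 64.55.
Rounding up, n = 65.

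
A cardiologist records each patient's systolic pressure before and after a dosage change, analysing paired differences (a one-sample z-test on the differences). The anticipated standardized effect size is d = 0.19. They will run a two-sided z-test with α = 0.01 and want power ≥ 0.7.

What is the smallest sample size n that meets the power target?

n = 267

Set Φ(δ − 2.576) = 0.7; then δ − 2.576 = Φ⁻¹(0.7) = 0.524, giving δ = 3.100.
(Ignoring the negligible lower-tail rejection probability gives the usual closed-form inversion.)
δ = d·√n ⇒ n = (δ/d)² = (3.100 / 0.19)² = 266.24.
Rounding up, n = 267.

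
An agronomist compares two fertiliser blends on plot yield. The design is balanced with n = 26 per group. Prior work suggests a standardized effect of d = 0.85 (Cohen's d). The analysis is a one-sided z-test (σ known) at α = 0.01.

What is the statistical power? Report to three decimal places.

Noncentrality parameter: δ = d·√(n/2) = 0.85 × √(26/2) = 3.0647
One-sided α = 0.01 → critical value z_{0.01} = 2.326.
Power = Φ(δ − 2.326) = Φ(0.738) = 0.7699.

Power ≈ 0.770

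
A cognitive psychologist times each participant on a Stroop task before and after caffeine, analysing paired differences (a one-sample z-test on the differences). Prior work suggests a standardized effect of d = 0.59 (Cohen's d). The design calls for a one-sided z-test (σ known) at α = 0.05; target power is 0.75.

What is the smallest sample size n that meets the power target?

n = 16

For power 0.75 need Φ(δ − z_{0.05}) = 0.75, so δ = z_{0.05} + z_{0.25} = 1.645 + 0.674 = 2.319.
δ = d·√n ⇒ n = (δ/d)² = (2.319 / 0.59)² = 15.45.
Round up to the next whole unit.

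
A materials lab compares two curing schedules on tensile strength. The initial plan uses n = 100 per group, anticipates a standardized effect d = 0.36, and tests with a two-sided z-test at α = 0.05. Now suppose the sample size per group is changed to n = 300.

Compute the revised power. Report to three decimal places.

With n = 300 per group: δ = d·√(n/2) = 0.36 × √(300/2) = 4.4091. Critical value z_{0.025} = 1.960.
Revised power = Φ(δ − 1.960) + Φ(−δ − 1.960) = Φ(2.449) + Φ(-6.369) = 0.9928 + 0.0000 = 0.9928.

Power ≈ 0.993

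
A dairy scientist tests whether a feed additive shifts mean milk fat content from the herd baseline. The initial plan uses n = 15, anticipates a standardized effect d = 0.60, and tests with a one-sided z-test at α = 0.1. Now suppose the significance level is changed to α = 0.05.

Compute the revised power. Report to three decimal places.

Power ≈ 0.751

δ = d·√n = 0.60 × √15 = 2.3238 (unchanged). New critical value: z_{0.05} = 1.645.
Revised power = P(Z > 1.645 − δ) = Φ(0.679) = 0.7514.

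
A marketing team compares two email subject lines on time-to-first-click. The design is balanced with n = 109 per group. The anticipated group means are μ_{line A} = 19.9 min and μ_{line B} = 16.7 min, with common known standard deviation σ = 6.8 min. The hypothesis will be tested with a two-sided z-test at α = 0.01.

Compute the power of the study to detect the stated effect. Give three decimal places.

Power ≈ 0.815

Standardized effect: d = |μ_{line A} − μ_{line B}| / σ = |19.9 − 16.7| / 6.8 = 0.4706
Noncentrality parameter: δ = d·√(n/2) = 0.4706 × √(109/2) = 3.4741
Critical value for a two-sided test at α = 0.01: z_{α/2} = 2.576.
Power = Φ(δ − 2.576) + Φ(−δ − 2.576) = Φ(0.898) + Φ(-6.050) = 0.8155 + 0.0000 = 0.8155.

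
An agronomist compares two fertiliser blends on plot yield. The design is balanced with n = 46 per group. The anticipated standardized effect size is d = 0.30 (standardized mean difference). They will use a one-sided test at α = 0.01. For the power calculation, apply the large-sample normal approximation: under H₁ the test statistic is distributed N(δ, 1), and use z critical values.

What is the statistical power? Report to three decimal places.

Noncentrality parameter: δ = d·√(n/2) = 0.30 × √(46/2) = 1.4387
One-sided α = 0.01 → critical value z_{0.01} = 2.326.
Power = Φ(δ − 2.326) = Φ(-0.888) = 0.1874.

Power ≈ 0.187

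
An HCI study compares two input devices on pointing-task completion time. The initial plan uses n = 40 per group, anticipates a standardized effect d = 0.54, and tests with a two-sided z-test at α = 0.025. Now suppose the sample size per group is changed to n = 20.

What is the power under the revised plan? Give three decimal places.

With n = 20 per group: δ = d·√(n/2) = 0.54 × √(20/2) = 1.7076. Critical value z_{0.0125} = 2.241.
Revised power = Φ(δ − 2.241) + Φ(−δ − 2.241) = Φ(-0.534) + Φ(-3.949) = 0.2967 + 0.0000 = 0.2968.

Power ≈ 0.297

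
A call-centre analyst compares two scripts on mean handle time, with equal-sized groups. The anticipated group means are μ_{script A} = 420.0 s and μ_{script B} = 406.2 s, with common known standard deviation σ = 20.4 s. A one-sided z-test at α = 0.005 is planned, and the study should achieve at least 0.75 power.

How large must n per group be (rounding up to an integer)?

n = 47 per group

Standardized effect: d = |μ_{script A} − μ_{script B}| / σ = |420.0 − 406.2| / 20.4 = 0.6765
For power 0.75 need Φ(δ − z_{0.005}) = 0.75, so δ = z_{0.005} + z_{0.25} = 2.576 + 0.674 = 3.250.
δ = d·√(n/2) ⇒ n = 2(δ/d)² = 2 × (3.250 / 0.6765)² = 46.17.
Round up to the next whole unit.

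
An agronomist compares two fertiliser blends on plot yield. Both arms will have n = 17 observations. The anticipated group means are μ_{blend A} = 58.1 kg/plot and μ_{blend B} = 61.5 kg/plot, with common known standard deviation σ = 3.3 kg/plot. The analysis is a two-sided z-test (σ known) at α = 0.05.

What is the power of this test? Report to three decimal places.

Power ≈ 0.852

Standardized effect: d = |μ_{blend A} − μ_{blend B}| / σ = |58.1 − 61.5| / 3.3 = 1.0303
Noncentrality parameter: δ = d·√(n/2) = 1.0303 × √(17/2) = 3.0038
Critical value for a two-sided test at α = 0.05: z_{α/2} = 1.960.
Power = Φ(δ − 1.960) + Φ(−δ − 1.960) = Φ(1.044) + Φ(-4.964) = 0.8517 + 0.0000 = 0.8517.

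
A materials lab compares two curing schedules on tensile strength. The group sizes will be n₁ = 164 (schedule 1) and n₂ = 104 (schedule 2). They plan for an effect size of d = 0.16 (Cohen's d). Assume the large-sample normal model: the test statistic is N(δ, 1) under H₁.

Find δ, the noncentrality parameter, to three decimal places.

The noncentrality parameter scales effect size by the design's sample-size factor: δ = d / √(1/n₁ + 1/n₂) = 0.16 / √(1/164 + 1/104) = 1.2764

δ ≈ 1.276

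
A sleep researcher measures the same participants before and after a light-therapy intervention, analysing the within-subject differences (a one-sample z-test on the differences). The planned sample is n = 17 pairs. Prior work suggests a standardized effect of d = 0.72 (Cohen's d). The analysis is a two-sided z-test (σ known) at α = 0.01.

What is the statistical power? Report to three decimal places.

Power ≈ 0.653

Noncentrality parameter: λ = d·√n = 0.72 × √17 = 2.9686
Two-sided α = 0.01 → critical value z_{0.005} = 2.576.
Power = Φ(λ − 2.576) + Φ(−λ − 2.576) = Φ(0.393) + Φ(-5.544) = 0.6528 + 0.0000 = 0.6528.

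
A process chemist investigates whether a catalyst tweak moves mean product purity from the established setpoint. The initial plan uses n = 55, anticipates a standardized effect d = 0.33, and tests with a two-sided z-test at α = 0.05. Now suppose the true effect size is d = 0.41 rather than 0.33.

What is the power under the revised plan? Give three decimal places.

Power ≈ 0.860

With d = 0.41: δ = d·√n = 0.41 × √55 = 3.0406. Critical value z_{0.025} = 1.960.
Revised power = Φ(δ − 1.960) + Φ(−δ − 1.960) = Φ(1.081) + Φ(-5.001) = 0.8601 + 0.0000 = 0.8601.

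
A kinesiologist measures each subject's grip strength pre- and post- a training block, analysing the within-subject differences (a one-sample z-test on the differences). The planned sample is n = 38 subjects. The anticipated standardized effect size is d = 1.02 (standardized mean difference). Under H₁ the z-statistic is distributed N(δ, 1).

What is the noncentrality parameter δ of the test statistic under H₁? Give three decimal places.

The noncentrality parameter scales effect size by the design's sample-size factor: δ = d·√n = 1.02 × √38 = 6.2877

δ ≈ 6.288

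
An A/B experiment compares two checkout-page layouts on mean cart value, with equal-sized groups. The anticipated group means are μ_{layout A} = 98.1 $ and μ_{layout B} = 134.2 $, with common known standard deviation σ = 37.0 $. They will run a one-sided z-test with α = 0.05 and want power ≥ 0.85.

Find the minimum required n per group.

n = 16 per group

Standardized effect: d = |μ_{layout A} − μ_{layout B}| / σ = |98.1 − 134.2| / 37.0 = 0.9757
Set Φ(δ − 1.645) = 0.85; then δ − 1.645 = Φ⁻¹(0.85) = 1.036, giving δ = 2.681.
δ = d·√(n/2) ⇒ n = 2(δ/d)² = 2 × (2.681 / 0.9757)² = 15.10.
Rounding up, n = 16 per group.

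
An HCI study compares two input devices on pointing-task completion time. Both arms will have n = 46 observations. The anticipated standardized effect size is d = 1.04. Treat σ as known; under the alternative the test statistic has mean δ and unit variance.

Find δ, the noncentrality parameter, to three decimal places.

δ ≈ 4.988

δ = d·√(n/2) = 1.04 × √(46/2) = 4.9877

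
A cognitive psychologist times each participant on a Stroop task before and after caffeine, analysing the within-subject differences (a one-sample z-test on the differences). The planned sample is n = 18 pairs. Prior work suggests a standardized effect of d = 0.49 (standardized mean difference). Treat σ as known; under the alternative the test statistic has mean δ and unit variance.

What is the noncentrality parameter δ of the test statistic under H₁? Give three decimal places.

δ ≈ 2.079

The noncentrality parameter scales effect size by the design's sample-size factor: δ = d·√n = 0.49 × √18 = 2.0789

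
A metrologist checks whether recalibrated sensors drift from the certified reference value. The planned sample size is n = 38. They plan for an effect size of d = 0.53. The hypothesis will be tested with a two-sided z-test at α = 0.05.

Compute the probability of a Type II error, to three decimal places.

Noncentrality parameter: δ = d·√n = 0.53 × √38 = 3.2671
Two-sided α = 0.05 → critical value z_{0.025} = 1.960.
Power = Φ(δ − 1.960) + Φ(−δ − 1.960) = Φ(1.307) + Φ(-5.227) = 0.9044 + 0.0000 = 0.9044.
Type II error: β = 1 − power = 1 − 0.9044 = 0.0956.

β ≈ 0.096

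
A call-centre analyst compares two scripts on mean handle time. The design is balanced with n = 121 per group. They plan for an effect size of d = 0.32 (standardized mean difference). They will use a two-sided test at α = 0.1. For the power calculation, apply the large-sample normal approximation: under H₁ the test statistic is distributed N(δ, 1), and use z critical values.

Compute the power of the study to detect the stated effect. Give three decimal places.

Power ≈ 0.801

Noncentrality parameter: δ = d·√(n/2) = 0.32 × √(121/2) = 2.4890
Two-sided α = 0.1 → critical value z_{0.05} = 1.645.
Power = Φ(δ − 1.645) + Φ(−δ − 1.645) = Φ(0.844) + Φ(-4.134) = 0.8007 + 0.0000 = 0.8007.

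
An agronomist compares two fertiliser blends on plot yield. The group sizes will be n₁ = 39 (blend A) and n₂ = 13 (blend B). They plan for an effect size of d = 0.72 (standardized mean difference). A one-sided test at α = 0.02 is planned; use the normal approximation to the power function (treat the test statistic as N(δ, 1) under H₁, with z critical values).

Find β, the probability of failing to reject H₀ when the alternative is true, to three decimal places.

β ≈ 0.423

Noncentrality parameter: δ = d / √(1/n₁ + 1/n₂) = 0.72 / √(1/39 + 1/13) = 2.2482
One-sided α = 0.02 → critical value z_{0.02} = 2.054.
Power = Φ(δ − 2.054) = Φ(0.194) = 0.5771.
Type II error: β = 1 − power = 1 − 0.5771 = 0.4229.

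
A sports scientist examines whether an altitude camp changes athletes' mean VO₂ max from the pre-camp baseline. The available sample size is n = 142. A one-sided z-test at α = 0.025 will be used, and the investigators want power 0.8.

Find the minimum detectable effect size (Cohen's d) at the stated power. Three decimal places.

d ≈ 0.235

Required noncentrality: δ = z_{0.025} + z_{0.20} = 1.960 + 0.842 = 2.802.
δ = d·√n ⇒ d = δ/√n = 2.802/√142 = 0.2351.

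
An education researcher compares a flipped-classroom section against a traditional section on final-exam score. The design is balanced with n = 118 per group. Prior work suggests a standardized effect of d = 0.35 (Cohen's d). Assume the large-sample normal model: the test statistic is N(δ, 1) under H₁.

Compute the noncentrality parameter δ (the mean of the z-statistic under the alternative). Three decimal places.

δ = d·√(n/2) = 0.35 × √(118/2) = 2.6884

δ ≈ 2.688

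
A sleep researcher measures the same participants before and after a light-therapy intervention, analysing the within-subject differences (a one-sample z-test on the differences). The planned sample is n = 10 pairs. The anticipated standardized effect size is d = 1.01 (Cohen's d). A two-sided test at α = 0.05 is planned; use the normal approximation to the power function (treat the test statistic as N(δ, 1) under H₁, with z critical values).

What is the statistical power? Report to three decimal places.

Noncentrality parameter: δ = d·√n = 1.01 × √10 = 3.1939
Two-sided α = 0.05 → critical value z_{0.025} = 1.960.
Power = Φ(δ − 1.960) + Φ(−δ − 1.960) = Φ(1.234) + Φ(-5.154) = 0.8914 + 0.0000 = 0.8914.

Power ≈ 0.891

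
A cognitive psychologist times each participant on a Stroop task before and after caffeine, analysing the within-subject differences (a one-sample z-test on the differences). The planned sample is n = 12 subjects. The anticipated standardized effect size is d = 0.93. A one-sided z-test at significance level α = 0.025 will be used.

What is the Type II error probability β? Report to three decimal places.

β ≈ 0.104

Noncentrality parameter: λ = d·√n = 0.93 × √12 = 3.2216
Critical value for a one-sided test at α = 0.025: z_α = 1.960.
Power = Φ(λ − 1.960) = Φ(1.262) = 0.8965.
Type II error: β = 1 − power = 1 − 0.8965 = 0.1035.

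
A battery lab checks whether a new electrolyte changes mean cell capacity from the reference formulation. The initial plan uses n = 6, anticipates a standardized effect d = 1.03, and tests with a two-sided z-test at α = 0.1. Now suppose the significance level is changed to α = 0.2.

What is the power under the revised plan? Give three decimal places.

δ = d·√n = 1.03 × √6 = 2.5230 (unchanged). New critical value: z_{0.1} = 1.282.
Revised power = Φ(δ − 1.282) + Φ(−δ − 1.282) = Φ(1.241) + Φ(-3.805) = 0.8928 + 0.0001 = 0.8928.

Power ≈ 0.893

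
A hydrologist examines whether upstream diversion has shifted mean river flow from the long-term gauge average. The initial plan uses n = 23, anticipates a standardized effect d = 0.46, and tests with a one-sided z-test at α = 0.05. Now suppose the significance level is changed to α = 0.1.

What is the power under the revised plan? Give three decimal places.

δ = d·√n = 0.46 × √23 = 2.2061 (unchanged). New critical value: z_{0.1} = 1.282.
Revised power = Φ(δ − 1.282) = Φ(0.925) = 0.8224.

Power ≈ 0.822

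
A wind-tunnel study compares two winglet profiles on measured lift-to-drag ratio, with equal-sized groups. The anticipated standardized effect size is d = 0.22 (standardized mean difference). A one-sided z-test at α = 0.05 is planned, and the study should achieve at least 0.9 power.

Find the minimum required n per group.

n = 354 per group

For power 0.9 need Φ(δ − z_{0.05}) = 0.9, so δ = z_{0.05} + z_{0.10} = 1.645 + 1.282 = 2.926.
δ = d·√(n/2) ⇒ n = 2(δ/d)² = 2 × (2.926 / 0.22)² = 353.88.
Rounding up, n = 354 per group.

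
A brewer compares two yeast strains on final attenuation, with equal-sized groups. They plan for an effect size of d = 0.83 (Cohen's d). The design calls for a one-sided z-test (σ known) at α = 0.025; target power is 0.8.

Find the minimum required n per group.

Set Φ(δ − 1.960) = 0.8; then δ − 1.960 = Φ⁻¹(0.8) = 0.842, giving δ = 2.802.
δ = d·√(n/2) ⇒ n = 2(δ/d)² = 2 × (2.802 / 0.83)² = 22.79.
Round up to the next whole unit.

n = 23 per group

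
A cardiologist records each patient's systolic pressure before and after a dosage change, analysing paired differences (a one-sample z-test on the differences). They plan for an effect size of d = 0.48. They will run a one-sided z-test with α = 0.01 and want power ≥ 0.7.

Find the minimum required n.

n = 36

For power 0.7 need Φ(δ − z_{0.01}) = 0.7, so δ = z_{0.01} + z_{0.30} = 2.326 + 0.524 = 2.851.
δ = d·√n ⇒ n = (δ/d)² = (2.851 / 0.48)² = 35.27.
Rounding up, n = 36.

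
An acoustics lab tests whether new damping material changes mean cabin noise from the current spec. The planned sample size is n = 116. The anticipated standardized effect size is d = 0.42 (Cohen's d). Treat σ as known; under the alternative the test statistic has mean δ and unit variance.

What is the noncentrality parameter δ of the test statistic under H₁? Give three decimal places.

δ ≈ 4.524

The noncentrality parameter scales effect size by the design's sample-size factor: δ = d·√n = 0.42 × √116 = 4.5235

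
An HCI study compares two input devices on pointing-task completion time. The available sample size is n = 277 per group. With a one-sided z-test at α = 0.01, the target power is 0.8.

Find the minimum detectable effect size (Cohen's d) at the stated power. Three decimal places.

d ≈ 0.269

Need Φ(δ − 2.326) = 0.8, so δ = 2.326 + 0.842 = 3.168.
δ = d·√(n/2) ⇒ d = δ/√(n/2) = 3.168/√(277/2) = 0.2692.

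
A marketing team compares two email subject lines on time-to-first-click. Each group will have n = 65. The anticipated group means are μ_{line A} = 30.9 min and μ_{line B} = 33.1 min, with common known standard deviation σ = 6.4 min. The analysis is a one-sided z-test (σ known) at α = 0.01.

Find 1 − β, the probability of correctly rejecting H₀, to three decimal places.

Power ≈ 0.357

Standardized effect: d = |μ_{line A} − μ_{line B}| / σ = |30.9 − 33.1| / 6.4 = 0.3438
Noncentrality parameter: δ = d·√(n/2) = 0.3438 × √(65/2) = 1.9597
One-sided α = 0.01 → critical value z_{0.01} = 2.326.
Power = Φ(δ − 2.326) = Φ(-0.367) = 0.3569.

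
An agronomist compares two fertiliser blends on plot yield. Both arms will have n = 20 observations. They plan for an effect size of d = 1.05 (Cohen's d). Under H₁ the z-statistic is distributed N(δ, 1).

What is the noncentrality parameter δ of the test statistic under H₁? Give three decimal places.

δ ≈ 3.320

δ = d·√(n/2) = 1.05 × √(20/2) = 3.3204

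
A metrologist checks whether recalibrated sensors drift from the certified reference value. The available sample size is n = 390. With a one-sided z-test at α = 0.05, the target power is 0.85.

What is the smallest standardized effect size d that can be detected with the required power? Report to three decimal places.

Required noncentrality: δ = z_{0.05} + z_{0.15} = 1.645 + 1.036 = 2.681.
δ = d·√n ⇒ d = δ/√n = 2.681/√390 = 0.1358.

d ≈ 0.136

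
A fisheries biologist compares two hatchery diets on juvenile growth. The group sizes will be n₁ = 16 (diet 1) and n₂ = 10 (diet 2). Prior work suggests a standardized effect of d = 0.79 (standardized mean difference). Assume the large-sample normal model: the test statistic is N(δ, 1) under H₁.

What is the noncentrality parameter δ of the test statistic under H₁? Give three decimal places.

δ ≈ 1.960

δ = d / √(1/n₁ + 1/n₂) = 0.79 / √(1/16 + 1/10) = 1.9597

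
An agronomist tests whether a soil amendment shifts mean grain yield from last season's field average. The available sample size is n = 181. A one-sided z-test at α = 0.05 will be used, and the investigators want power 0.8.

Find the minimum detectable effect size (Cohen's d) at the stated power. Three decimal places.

d ≈ 0.185

Need Φ(δ − 1.645) = 0.8, so δ = 1.645 + 0.842 = 2.486.
δ = d·√n ⇒ d = δ/√n = 2.486/√181 = 0.1848.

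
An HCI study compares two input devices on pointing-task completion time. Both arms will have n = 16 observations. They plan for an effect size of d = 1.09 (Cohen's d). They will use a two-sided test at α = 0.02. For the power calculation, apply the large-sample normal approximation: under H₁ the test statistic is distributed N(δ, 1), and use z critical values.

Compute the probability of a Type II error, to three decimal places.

β ≈ 0.225

Noncentrality parameter: δ = d·√(n/2) = 1.09 × √(16/2) = 3.0830
Two-sided α = 0.02 → critical value z_{0.01} = 2.326.
Power = Φ(δ − 2.326) + Φ(−δ − 2.326) = Φ(0.757) + Φ(-5.409) = 0.7754 + 0.0000 = 0.7754.
Type II error: β = 1 − power = 1 − 0.7754 = 0.2246.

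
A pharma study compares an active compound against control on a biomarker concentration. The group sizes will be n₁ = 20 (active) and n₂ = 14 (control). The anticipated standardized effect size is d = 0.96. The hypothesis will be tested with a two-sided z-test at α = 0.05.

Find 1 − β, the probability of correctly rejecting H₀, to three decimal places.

Power ≈ 0.787

Noncentrality parameter: δ = d / √(1/n₁ + 1/n₂) = 0.96 / √(1/20 + 1/14) = 2.7549
Two-sided α = 0.05 → critical value z_{0.025} = 1.960.
Power = Φ(δ − 1.960) + Φ(−δ − 1.960) = Φ(0.795) + Φ(-4.715) = 0.7867 + 0.0000 = 0.7867.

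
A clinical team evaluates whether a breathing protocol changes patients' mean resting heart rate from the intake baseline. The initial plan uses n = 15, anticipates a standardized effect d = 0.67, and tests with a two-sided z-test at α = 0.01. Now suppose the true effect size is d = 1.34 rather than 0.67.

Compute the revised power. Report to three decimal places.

Power ≈ 0.996

With d = 1.34: δ = d·√n = 1.34 × √15 = 5.1898. Critical value z_{0.005} = 2.576.
Revised power = Φ(δ − 2.576) + Φ(−δ − 2.576) = Φ(2.614) + Φ(-7.766) = 0.9955 + 0.0000 = 0.9955.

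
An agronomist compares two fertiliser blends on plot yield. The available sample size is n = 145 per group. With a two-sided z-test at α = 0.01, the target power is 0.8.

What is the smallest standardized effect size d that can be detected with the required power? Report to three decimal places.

Need Φ(δ − 2.576) = 0.8, so δ = 2.576 + 0.842 = 3.417.
(Lower-tail contribution to power is negligible for δ > 0.)
δ = d·√(n/2) ⇒ d = δ/√(n/2) = 3.417/√(145/2) = 0.4014.

d ≈ 0.401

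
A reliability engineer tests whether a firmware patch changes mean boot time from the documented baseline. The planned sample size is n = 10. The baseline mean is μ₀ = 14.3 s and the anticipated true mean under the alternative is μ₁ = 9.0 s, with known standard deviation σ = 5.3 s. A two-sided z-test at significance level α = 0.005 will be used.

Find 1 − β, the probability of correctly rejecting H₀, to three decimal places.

Power ≈ 0.639

Standardized effect: d = |μ₁ − μ₀| / σ = |9.0 − 14.3| / 5.3 = 1.0000
Noncentrality parameter: δ = d·√n = 1.0000 × √10 = 3.1623
Two-sided α = 0.005 → critical value z_{0.0025} = 2.807.
Power = Φ(δ − 2.807) + Φ(−δ − 2.807) = Φ(0.355) + Φ(-5.969) = 0.6388 + 0.0000 = 0.6388.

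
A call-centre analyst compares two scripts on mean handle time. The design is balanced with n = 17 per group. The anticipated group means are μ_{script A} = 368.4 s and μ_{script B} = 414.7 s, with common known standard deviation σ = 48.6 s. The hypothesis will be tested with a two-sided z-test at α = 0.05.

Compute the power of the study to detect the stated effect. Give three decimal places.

Power ≈ 0.793

Standardized effect: d = |μ_{script A} − μ_{script B}| / σ = |368.4 − 414.7| / 48.6 = 0.9527
Noncentrality parameter: δ = d·√(n/2) = 0.9527 × √(17/2) = 2.7775
Two-sided α = 0.05 → critical value z_{0.025} = 1.960.
Power = Φ(δ − 1.960) + Φ(−δ − 1.960) = Φ(0.818) + Φ(-4.737) = 0.7932 + 0.0000 = 0.7932.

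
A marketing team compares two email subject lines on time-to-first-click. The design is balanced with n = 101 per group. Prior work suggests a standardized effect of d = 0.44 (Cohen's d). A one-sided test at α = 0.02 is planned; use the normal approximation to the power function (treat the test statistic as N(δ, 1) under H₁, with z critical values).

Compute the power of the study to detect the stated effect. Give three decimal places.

Noncentrality parameter: δ = d·√(n/2) = 0.44 × √(101/2) = 3.1268
One-sided α = 0.02 → critical value z_{0.02} = 2.054.
Power = P(Z > 2.054 − δ) = Φ(1.073) = 0.8584.

Power ≈ 0.858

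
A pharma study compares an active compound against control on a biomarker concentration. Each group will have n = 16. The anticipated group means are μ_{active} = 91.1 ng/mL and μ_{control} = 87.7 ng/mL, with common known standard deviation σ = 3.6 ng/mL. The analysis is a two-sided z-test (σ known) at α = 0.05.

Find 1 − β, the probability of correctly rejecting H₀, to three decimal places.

Power ≈ 0.762

Standardized effect: d = |μ_{active} − μ_{control}| / σ = |91.1 − 87.7| / 3.6 = 0.9444
Noncentrality parameter: δ = d·√(n/2) = 0.9444 × √(16/2) = 2.6713
Two-sided α = 0.05 → critical value z_{0.025} = 1.960.
Power = Φ(δ − 1.960) + Φ(−δ − 1.960) = Φ(0.711) + Φ(-4.631) = 0.7616 + 0.0000 = 0.7616.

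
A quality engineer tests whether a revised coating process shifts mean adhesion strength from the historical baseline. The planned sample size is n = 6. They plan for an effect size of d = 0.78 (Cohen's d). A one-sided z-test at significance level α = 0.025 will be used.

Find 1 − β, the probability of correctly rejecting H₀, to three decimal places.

Noncentrality parameter: δ = d·√n = 0.78 × √6 = 1.9106
Critical value for a one-sided test at α = 0.025: z_α = 1.960.
Power = P(Z > 1.960 − δ) = Φ(-0.049) = 0.4803.

Power ≈ 0.480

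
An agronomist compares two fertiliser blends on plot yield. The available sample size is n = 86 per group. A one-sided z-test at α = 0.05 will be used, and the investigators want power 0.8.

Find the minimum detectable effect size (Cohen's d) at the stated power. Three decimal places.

d ≈ 0.379

Need Φ(δ − 1.645) = 0.8, so δ = 1.645 + 0.842 = 2.486.
δ = d·√(n/2) ⇒ d = δ/√(n/2) = 2.486/√(86/2) = 0.3792.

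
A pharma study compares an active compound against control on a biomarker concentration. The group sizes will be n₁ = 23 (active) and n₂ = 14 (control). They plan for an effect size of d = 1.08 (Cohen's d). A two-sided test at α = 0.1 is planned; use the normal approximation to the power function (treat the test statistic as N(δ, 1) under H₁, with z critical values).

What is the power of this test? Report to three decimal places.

Noncentrality parameter: δ = d / √(1/n₁ + 1/n₂) = 1.08 / √(1/23 + 1/14) = 3.1860
Two-sided α = 0.1 → critical value z_{0.05} = 1.645.
Power = Φ(δ − 1.645) + Φ(−δ − 1.645) = Φ(1.541) + Φ(-4.831) = 0.9384 + 0.0000 = 0.9384.

Power ≈ 0.938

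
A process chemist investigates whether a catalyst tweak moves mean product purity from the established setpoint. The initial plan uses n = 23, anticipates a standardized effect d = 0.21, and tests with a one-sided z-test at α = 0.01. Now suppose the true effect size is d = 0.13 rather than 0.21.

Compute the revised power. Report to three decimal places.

With d = 0.13: δ = d·√n = 0.13 × √23 = 0.6235. Critical value z_{0.01} = 2.326.
Revised power = P(Z > 2.326 − δ) = Φ(-1.703) = 0.0443.

Power ≈ 0.044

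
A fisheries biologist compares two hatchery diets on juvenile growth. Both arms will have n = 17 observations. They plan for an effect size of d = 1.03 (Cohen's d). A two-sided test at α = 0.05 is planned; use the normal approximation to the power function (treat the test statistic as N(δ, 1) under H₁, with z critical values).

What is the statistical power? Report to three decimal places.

Power ≈ 0.852

Noncentrality parameter: δ = d·√(n/2) = 1.03 × √(17/2) = 3.0029
Critical value for a two-sided test at α = 0.05: z_{α/2} = 1.960.
Power = Φ(δ − 1.960) + Φ(−δ − 1.960) = Φ(1.043) + Φ(-4.963) = 0.8515 + 0.0000 = 0.8515.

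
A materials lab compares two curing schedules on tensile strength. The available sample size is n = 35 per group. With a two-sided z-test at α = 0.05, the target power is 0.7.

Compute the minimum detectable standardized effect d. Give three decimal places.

Required noncentrality: δ = z_{0.025} + z_{0.30} = 1.960 + 0.524 = 2.484.
(The second rejection-region term Φ(−δ − z_{α/2}) is negligible and dropped.)
δ = d·√(n/2) ⇒ d = δ/√(n/2) = 2.484/√(35/2) = 0.5939.

d ≈ 0.594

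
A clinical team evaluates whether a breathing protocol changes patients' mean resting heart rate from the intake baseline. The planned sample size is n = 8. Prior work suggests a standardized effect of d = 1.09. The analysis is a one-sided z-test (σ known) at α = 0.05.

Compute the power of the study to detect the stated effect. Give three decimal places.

Power ≈ 0.925

Noncentrality parameter: δ = d·√n = 1.09 × √8 = 3.0830
Critical value for a one-sided test at α = 0.05: z_α = 1.645.
Power = P(Z > 1.645 − δ) = Φ(1.438) = 0.9248.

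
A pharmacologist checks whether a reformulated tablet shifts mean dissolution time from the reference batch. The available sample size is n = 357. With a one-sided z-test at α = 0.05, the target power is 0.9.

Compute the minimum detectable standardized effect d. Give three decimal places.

Need Φ(δ − 1.645) = 0.9, so δ = 1.645 + 1.282 = 2.926.
δ = d·√n ⇒ d = δ/√n = 2.926/√357 = 0.1549.

d ≈ 0.155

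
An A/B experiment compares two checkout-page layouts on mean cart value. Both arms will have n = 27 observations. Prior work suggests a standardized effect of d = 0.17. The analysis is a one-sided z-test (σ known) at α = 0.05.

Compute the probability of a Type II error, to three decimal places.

Noncentrality parameter: δ = d·√(n/2) = 0.17 × √(27/2) = 0.6246
Critical value for a one-sided test at α = 0.05: z_α = 1.645.
Power = P(Z > 1.645 − δ) = Φ(-1.020) = 0.1538.
Type II error: β = 1 − power = 1 − 0.1538 = 0.8462.

β ≈ 0.846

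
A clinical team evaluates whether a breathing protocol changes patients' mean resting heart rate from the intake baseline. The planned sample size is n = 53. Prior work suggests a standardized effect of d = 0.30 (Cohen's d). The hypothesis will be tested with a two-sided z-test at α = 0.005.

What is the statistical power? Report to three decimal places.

Power ≈ 0.267

Noncentrality parameter: δ = d·√n = 0.30 × √53 = 2.1840
Two-sided α = 0.005 → critical value z_{0.0025} = 2.807.
Power = Φ(δ − 2.807) + Φ(−δ − 2.807) = Φ(-0.623) + Φ(-4.991) = 0.2666 + 0.0000 = 0.2666.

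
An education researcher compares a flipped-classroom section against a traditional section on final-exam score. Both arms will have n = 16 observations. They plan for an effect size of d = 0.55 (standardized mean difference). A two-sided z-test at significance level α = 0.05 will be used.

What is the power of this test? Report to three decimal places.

Power ≈ 0.343

Noncentrality parameter: δ = d·√(n/2) = 0.55 × √(16/2) = 1.5556
Two-sided α = 0.05 → critical value z_{0.025} = 1.960.
Power = Φ(δ − 1.960) + Φ(−δ − 1.960) = Φ(-0.404) + Φ(-3.516) = 0.3430 + 0.0002 = 0.3432.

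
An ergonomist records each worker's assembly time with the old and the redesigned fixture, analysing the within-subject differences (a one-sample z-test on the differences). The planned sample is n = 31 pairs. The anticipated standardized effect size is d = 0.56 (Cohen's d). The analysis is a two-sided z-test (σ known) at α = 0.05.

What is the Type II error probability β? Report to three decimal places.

β ≈ 0.123

Noncentrality parameter: δ = d·√n = 0.56 × √31 = 3.1179
Two-sided α = 0.05 → critical value z_{0.025} = 1.960.
Power = Φ(δ − 1.960) + Φ(−δ − 1.960) = Φ(1.158) + Φ(-5.078) = 0.8766 + 0.0000 = 0.8766.
Type II error: β = 1 − power = 1 − 0.8766 = 0.1234.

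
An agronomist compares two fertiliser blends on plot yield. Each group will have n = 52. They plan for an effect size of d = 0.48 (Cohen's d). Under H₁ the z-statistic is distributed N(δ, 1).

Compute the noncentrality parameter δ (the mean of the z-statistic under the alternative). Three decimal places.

δ = d·√(n/2) = 0.48 × √(52/2) = 2.4475

δ ≈ 2.448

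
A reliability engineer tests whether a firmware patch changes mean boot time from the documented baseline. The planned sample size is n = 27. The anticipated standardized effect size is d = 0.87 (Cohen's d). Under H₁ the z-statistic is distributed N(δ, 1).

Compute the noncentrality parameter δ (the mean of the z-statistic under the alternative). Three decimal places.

δ ≈ 4.521

The noncentrality parameter scales effect size by the design's sample-size factor: δ = d·√n = 0.87 × √27 = 4.5207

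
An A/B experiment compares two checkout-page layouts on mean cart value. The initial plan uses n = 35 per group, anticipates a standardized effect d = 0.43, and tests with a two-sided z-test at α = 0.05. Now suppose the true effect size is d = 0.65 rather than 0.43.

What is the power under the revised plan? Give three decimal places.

With d = 0.65: δ = d·√(n/2) = 0.65 × √(35/2) = 2.7191. Critical value z_{0.025} = 1.960.
Revised power = Φ(δ − 1.960) + Φ(−δ − 1.960) = Φ(0.759) + Φ(-4.679) = 0.7761 + 0.0000 = 0.7761.

Power ≈ 0.776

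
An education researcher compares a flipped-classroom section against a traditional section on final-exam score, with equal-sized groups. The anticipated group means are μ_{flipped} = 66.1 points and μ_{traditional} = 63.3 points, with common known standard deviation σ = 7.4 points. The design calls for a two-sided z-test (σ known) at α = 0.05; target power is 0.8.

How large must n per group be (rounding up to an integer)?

Standardized effect: d = |μ_{flipped} − μ_{traditional}| / σ = |66.1 − 63.3| / 7.4 = 0.3784
For power 0.8 need Φ(δ − z_{0.025}) = 0.8, so δ = z_{0.025} + z_{0.20} = 1.960 + 0.842 = 2.802.
(Ignoring the negligible lower-tail rejection probability gives the usual closed-form inversion.)
δ = d·√(n/2) ⇒ n = 2(δ/d)² = 2 × (2.802 / 0.3784)² = 109.64.
Round up to the next whole unit.

n = 110 per group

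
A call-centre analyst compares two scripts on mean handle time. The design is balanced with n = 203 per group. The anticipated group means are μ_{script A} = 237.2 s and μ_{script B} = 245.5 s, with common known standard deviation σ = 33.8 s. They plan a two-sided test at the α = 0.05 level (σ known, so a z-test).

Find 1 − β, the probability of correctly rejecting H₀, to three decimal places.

Standardized effect: d = |μ_{script A} − μ_{script B}| / σ = |237.2 − 245.5| / 33.8 = 0.2456
Noncentrality parameter: δ = d·√(n/2) = 0.2456 × √(203/2) = 2.4740
Critical value for a two-sided test at α = 0.05: z_{α/2} = 1.960.
Power = Φ(δ − 1.960) + Φ(−δ − 1.960) = Φ(0.514) + Φ(-4.434) = 0.6964 + 0.0000 = 0.6964.

Power ≈ 0.696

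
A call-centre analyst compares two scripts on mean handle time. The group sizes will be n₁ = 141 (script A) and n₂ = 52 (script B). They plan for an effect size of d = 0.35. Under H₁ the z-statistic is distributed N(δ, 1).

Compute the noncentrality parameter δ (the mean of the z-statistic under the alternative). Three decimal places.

δ = d / √(1/n₁ + 1/n₂) = 0.35 / √(1/141 + 1/52) = 2.1573

δ ≈ 2.157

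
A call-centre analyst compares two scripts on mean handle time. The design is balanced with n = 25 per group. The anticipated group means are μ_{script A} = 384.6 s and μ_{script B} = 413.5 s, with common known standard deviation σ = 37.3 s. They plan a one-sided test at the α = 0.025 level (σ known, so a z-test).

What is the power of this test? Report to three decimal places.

Power ≈ 0.782

Standardized effect: d = |μ_{script A} − μ_{script B}| / σ = |384.6 − 413.5| / 37.3 = 0.7748
Noncentrality parameter: δ = d·√(n/2) = 0.7748 × √(25/2) = 2.7393
Critical value for a one-sided test at α = 0.025: z_α = 1.960.
Power = Φ(δ − 1.960) = Φ(0.779) = 0.7821.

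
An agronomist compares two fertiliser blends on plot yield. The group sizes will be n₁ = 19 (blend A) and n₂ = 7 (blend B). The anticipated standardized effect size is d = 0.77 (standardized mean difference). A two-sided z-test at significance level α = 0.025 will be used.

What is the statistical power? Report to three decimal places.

Power ≈ 0.309

Noncentrality parameter: δ = d / √(1/n₁ + 1/n₂) = 0.77 / √(1/19 + 1/7) = 1.7415
Two-sided α = 0.025 → critical value z_{0.0125} = 2.241.
Power = Φ(δ − 2.241) + Φ(−δ − 2.241) = Φ(-0.500) + Φ(-3.983) = 0.3086 + 0.0000 = 0.3086.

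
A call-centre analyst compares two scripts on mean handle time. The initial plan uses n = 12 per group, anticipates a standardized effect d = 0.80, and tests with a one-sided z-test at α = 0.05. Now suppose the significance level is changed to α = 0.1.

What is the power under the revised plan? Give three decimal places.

Power ≈ 0.751

δ = d·√(n/2) = 0.80 × √(12/2) = 1.9596 (unchanged). New critical value: z_{0.1} = 1.282.
Revised power = P(Z > 1.282 − δ) = Φ(0.678) = 0.7511.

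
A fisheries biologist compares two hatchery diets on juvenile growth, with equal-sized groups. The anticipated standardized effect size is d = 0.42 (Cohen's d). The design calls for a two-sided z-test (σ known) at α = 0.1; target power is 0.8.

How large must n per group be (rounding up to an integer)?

n = 71 per group

Set Φ(δ − 1.645) = 0.8; then δ − 1.645 = Φ⁻¹(0.8) = 0.842, giving δ = 2.486.
(Ignoring the negligible lower-tail rejection probability gives the usual closed-form inversion.)
δ = d·√(n/2) ⇒ n = 2(δ/d)² = 2 × (2.486 / 0.42)² = 70.10.
Rounding up, n = 71 per group.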